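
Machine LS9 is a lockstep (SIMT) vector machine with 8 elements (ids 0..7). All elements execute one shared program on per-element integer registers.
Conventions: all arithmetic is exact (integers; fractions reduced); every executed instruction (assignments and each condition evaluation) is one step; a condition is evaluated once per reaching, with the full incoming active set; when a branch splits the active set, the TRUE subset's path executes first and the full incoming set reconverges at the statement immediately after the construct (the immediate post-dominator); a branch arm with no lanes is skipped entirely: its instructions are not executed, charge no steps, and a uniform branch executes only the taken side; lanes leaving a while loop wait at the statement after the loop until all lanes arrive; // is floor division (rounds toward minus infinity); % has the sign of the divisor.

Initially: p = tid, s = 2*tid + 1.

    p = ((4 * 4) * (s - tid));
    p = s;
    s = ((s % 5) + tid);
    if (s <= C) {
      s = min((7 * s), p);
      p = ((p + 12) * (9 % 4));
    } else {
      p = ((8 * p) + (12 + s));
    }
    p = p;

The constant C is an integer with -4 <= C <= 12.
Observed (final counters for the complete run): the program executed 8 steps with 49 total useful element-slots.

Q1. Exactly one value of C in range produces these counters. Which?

Answer: C = 1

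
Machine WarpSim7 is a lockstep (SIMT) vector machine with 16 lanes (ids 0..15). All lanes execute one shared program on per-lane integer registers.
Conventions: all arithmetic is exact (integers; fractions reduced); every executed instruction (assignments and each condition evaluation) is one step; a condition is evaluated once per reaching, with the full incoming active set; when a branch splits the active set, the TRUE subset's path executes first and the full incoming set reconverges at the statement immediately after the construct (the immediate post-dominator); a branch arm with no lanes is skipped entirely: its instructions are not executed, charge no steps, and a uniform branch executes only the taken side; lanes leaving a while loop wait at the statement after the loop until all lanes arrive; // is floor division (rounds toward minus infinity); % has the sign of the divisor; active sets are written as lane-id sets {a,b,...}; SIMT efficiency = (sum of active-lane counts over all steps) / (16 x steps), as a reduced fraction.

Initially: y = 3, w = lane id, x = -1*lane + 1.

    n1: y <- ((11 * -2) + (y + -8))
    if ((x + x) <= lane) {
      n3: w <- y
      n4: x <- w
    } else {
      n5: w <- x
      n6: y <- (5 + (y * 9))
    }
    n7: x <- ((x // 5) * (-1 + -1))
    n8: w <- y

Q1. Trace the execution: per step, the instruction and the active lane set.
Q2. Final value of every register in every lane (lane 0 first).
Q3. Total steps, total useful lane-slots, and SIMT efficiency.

step 0: y <- ((11 * -2) + (y + -8))  {0,1,2,3,4,5,6,7,8,9,10,11,12,13,14,15}
step 1: eval ((x + x) <= lane)       {0,1,2,3,4,5,6,7,8,9,10,11,12,13,14,15}
step 2: w <- y                       {1,2,3,4,5,6,7,8,9,10,11,12,13,14,15}
step 3: x <- w                       {1,2,3,4,5,6,7,8,9,10,11,12,13,14,15}
step 4: w <- x                       {0}
step 5: y <- (5 + (y * 9))           {0}
step 6: x <- ((x // 5) * (-1 + -1))  {0,1,2,3,4,5,6,7,8,9,10,11,12,13,14,15}
step 7: w <- y                       {0,1,2,3,4,5,6,7,8,9,10,11,12,13,14,15}

Answer: 8 steps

y: -238,-27,-27,-27,-27,-27,-27,-27,-27,-27,-27,-27,-27,-27,-27,-27
w: -238,-27,-27,-27,-27,-27,-27,-27,-27,-27,-27,-27,-27,-27,-27,-27
x: 0,12,12,12,12,12,12,12,12,12,12,12,12,12,12,12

steps = 8; useful = 96; efficiency = 96/128 = 3/4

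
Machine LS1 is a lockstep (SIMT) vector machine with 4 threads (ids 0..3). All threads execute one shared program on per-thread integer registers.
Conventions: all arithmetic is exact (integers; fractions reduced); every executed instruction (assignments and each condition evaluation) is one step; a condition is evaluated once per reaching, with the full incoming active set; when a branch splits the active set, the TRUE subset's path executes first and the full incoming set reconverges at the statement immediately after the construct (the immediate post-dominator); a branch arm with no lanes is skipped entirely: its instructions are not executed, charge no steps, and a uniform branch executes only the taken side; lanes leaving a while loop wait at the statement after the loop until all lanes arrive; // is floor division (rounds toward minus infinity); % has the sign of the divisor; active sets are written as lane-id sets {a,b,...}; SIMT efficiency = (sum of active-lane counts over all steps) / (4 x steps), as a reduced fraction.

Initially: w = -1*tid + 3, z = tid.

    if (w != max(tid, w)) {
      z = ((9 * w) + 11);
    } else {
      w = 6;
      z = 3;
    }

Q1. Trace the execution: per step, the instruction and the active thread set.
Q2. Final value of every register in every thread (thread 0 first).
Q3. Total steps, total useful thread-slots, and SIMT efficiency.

step 0: eval (w != max(tid, w))      {0,1,2,3}
step 1: z <- ((9 * w) + 11)          {2,3}
step 2: w <- 6                       {0,1}
step 3: z <- 3                       {0,1}

Answer: 4 steps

w: 6,6,1,0
z: 3,3,20,11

steps = 4; useful = 10; efficiency = 10/16 = 5/8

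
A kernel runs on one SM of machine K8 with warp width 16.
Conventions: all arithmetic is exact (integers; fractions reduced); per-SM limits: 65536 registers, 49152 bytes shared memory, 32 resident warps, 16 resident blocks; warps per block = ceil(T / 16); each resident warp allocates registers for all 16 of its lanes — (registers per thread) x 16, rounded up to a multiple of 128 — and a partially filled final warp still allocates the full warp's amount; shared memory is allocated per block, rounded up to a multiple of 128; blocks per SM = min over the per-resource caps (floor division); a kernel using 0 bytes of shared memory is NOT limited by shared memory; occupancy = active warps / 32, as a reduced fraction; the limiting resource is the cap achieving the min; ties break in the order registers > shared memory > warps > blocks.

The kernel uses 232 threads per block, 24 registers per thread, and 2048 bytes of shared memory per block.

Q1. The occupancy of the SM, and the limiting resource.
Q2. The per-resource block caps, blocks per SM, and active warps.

Answer: occupancy 15/16, limited by warps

registers: 11 blocks
shared memory: 24 blocks
warps: 2 blocks
blocks: 16 blocks

Answer: 2 blocks, 30 active warps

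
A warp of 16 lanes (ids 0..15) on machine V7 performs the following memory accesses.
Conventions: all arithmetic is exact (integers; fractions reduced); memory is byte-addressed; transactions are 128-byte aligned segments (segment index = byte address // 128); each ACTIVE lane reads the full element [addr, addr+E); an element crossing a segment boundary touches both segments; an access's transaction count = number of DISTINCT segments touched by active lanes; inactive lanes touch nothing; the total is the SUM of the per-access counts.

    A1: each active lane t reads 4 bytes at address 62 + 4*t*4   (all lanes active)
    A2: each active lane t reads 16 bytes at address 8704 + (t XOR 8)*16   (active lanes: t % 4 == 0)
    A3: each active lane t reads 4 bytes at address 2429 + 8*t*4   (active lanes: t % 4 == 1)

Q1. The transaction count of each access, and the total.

A1: 3 transactions
A2: 2 transactions
A3: 4 transactions

Answer: 3,2,4; total 9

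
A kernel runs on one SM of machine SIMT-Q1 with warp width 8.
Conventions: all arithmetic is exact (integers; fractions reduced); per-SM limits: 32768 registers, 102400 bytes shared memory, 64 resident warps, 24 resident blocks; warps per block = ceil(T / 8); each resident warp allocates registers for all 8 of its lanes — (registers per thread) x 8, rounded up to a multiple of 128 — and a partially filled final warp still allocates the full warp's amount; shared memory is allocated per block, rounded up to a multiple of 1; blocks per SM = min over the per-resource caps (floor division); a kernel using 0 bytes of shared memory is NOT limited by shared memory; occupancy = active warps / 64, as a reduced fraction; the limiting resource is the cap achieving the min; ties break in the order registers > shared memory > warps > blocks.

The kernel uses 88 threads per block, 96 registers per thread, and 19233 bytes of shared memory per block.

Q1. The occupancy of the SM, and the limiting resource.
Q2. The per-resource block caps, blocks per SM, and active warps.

Answer: occupancy 33/64, limited by registers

registers: 3 blocks
shared memory: 5 blocks
warps: 5 blocks
blocks: 24 blocks

Answer: 3 blocks, 33 active warps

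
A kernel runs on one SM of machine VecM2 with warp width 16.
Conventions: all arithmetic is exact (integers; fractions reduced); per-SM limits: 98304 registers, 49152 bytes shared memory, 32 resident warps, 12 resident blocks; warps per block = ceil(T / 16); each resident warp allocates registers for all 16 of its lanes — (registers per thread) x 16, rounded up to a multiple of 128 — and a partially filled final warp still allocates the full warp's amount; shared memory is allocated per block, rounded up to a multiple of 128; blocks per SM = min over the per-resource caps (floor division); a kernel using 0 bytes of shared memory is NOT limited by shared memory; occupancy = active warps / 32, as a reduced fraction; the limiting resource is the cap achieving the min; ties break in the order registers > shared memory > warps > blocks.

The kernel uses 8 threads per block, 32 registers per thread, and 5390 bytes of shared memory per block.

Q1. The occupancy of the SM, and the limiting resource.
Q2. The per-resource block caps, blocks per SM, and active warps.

Answer: occupancy 1/4, limited by shared memory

registers: 192 blocks
shared memory: 8 blocks
warps: 32 blocks
blocks: 12 blocks

Answer: 8 blocks, 8 active warps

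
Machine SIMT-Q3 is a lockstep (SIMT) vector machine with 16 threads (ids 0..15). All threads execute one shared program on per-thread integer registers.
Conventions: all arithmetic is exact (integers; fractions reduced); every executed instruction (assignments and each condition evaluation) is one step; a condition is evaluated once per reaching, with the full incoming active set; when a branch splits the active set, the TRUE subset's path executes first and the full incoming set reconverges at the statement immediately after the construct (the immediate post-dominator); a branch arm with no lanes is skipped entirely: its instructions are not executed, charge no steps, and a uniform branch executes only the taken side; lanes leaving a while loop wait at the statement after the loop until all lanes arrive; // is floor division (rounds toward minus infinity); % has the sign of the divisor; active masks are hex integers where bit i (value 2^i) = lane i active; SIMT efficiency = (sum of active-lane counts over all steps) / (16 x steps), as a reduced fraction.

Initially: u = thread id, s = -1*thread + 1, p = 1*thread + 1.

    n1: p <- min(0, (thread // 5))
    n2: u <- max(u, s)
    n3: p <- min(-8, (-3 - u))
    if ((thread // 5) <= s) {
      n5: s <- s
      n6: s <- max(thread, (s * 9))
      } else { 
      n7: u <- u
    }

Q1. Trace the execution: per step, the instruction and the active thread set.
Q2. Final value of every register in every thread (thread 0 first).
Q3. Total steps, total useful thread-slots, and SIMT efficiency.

step 0: p <- min(0, (thread // 5))   0xffff
step 1: u <- max(u, s)               0xffff
step 2: p <- min(-8, (-3 - u))       0xffff
step 3: eval ((thread // 5) <= s)    0xffff
step 4: s <- s                       0x0003
step 5: s <- max(thread, (s * 9))    0x0003
step 6: u <- u                       0xfffc

Answer: 7 steps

u: 1,1,2,3,4,5,6,7,8,9,10,11,12,13,14,15
s: 9,1,-1,-2,-3,-4,-5,-6,-7,-8,-9,-10,-11,-12,-13,-14
p: -8,-8,-8,-8,-8,-8,-9,-10,-11,-12,-13,-14,-15,-16,-17,-18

steps = 7; useful = 82; efficiency = 82/112 = 41/56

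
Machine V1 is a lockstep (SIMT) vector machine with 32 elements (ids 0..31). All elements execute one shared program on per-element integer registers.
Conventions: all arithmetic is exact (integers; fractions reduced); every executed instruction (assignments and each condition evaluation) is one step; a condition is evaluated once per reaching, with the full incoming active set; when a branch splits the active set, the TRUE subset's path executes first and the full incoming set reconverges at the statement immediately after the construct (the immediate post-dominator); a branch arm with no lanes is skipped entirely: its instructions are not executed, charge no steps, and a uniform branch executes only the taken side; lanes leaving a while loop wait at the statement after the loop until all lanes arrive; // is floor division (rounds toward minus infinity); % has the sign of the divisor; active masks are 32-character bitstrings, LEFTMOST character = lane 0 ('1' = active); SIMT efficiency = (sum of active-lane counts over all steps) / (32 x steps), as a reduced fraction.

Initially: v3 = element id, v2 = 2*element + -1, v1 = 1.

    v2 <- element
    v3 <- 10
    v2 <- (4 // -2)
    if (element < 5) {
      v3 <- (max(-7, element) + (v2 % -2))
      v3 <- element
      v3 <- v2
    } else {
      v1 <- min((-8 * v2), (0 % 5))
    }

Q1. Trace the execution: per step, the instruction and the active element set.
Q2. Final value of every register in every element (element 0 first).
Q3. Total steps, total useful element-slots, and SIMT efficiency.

step 0: v2 <- element                11111111111111111111111111111111
step 1: v3 <- 10                     11111111111111111111111111111111
step 2: v2 <- (4 // -2)              11111111111111111111111111111111
step 3: eval (element < 5)           11111111111111111111111111111111
step 4: v3 <- (max(-7, element) + (v2 % -2)) 11111000000000000000000000000000
step 5: v3 <- element                11111000000000000000000000000000
step 6: v3 <- v2                     11111000000000000000000000000000
step 7: v1 <- min((-8 * v2), (0 % 5)) 00000111111111111111111111111111

Answer: 8 steps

v3: -2,-2,-2,-2,-2,10,10,10,10,10,10,10,10,10,10,10,10,10,10,10,10,10,10,10,10,10,10,10,10,10,10,10
v2: -2,-2,-2,-2,-2,-2,-2,-2,-2,-2,-2,-2,-2,-2,-2,-2,-2,-2,-2,-2,-2,-2,-2,-2,-2,-2,-2,-2,-2,-2,-2,-2
v1: 1,1,1,1,1,0,0,0,0,0,0,0,0,0,0,0,0,0,0,0,0,0,0,0,0,0,0,0,0,0,0,0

steps = 8; useful = 170; efficiency = 170/256 = 85/128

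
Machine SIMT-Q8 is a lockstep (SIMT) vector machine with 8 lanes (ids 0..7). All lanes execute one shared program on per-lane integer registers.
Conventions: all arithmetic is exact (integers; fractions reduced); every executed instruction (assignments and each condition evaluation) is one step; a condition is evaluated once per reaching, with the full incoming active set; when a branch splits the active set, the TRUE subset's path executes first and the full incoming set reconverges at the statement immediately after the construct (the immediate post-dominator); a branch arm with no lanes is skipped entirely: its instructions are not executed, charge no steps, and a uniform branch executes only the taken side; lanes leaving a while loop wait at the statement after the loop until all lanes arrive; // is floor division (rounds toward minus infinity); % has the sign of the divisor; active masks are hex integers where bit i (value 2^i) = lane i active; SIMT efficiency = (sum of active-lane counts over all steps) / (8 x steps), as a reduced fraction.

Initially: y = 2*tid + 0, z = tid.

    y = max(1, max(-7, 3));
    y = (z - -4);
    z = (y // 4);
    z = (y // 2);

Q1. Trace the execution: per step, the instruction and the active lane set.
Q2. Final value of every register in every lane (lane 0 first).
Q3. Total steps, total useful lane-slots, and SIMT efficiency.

step 0: y <- max(1, max(-7, 3))      0xff
step 1: y <- (z - -4)                0xff
step 2: z <- (y // 4)                0xff
step 3: z <- (y // 2)                0xff

Answer: 4 steps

y: 4,5,6,7,8,9,10,11
z: 2,2,3,3,4,4,5,5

steps = 4; useful = 32; efficiency = 32/32 = 1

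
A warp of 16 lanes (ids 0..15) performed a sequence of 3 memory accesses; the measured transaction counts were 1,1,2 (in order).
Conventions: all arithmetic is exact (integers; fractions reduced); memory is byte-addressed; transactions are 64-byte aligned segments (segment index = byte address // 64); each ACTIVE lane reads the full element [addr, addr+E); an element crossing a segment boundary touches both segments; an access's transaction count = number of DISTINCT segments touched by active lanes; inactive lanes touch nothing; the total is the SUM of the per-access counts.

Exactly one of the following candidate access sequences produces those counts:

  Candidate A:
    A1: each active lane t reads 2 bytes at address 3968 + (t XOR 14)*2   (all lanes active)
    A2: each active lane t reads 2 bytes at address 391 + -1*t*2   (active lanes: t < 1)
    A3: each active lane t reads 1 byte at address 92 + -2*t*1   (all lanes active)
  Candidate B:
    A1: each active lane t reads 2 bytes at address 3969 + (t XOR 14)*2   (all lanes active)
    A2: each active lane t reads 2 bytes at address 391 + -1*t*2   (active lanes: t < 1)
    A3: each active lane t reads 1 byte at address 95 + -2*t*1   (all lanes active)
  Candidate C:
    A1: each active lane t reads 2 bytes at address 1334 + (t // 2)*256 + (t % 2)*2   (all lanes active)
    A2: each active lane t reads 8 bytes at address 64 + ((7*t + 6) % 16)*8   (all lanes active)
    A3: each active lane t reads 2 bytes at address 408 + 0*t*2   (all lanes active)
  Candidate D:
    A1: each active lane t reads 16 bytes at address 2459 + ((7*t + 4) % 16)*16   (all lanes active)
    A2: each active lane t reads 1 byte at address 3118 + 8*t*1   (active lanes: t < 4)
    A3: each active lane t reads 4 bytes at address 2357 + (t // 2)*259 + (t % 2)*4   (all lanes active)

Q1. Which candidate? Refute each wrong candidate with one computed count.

B: A3 gives 1 transaction, not 2
C: A1 gives 8 transactions, not 1
D: A1 gives 5 transactions, not 1
A: all counts match (1,1,2)

Answer: A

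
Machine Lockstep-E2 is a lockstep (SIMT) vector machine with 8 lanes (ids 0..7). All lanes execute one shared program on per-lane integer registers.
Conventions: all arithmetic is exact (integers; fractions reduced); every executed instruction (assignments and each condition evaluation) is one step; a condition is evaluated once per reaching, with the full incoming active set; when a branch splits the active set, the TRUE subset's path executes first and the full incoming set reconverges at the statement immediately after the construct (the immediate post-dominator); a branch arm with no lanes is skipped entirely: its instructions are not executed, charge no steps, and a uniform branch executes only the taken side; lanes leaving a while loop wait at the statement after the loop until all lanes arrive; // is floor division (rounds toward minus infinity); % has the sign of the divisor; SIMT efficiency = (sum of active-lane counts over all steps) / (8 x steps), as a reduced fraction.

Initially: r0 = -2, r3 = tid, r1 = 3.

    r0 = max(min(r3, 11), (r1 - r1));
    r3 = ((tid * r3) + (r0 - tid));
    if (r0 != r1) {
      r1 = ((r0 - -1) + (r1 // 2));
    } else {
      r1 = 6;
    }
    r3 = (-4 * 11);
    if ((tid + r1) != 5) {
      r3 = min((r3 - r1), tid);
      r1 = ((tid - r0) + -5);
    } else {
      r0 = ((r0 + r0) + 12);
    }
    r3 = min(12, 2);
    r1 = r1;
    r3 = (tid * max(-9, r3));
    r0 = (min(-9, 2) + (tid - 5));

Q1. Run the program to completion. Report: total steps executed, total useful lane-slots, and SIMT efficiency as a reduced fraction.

Answer: 13 steps, 96 useful, 12/13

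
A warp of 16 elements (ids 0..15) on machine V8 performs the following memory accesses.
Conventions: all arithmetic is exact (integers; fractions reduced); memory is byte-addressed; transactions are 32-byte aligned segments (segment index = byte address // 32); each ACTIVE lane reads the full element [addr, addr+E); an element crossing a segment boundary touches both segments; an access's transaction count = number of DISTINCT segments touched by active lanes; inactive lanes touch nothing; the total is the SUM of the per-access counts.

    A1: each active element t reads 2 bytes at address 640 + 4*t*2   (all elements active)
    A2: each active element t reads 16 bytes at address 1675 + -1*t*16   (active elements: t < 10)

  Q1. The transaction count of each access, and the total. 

A1: 4 transactions
A2: 6 transactions

Answer: 4,6; total 10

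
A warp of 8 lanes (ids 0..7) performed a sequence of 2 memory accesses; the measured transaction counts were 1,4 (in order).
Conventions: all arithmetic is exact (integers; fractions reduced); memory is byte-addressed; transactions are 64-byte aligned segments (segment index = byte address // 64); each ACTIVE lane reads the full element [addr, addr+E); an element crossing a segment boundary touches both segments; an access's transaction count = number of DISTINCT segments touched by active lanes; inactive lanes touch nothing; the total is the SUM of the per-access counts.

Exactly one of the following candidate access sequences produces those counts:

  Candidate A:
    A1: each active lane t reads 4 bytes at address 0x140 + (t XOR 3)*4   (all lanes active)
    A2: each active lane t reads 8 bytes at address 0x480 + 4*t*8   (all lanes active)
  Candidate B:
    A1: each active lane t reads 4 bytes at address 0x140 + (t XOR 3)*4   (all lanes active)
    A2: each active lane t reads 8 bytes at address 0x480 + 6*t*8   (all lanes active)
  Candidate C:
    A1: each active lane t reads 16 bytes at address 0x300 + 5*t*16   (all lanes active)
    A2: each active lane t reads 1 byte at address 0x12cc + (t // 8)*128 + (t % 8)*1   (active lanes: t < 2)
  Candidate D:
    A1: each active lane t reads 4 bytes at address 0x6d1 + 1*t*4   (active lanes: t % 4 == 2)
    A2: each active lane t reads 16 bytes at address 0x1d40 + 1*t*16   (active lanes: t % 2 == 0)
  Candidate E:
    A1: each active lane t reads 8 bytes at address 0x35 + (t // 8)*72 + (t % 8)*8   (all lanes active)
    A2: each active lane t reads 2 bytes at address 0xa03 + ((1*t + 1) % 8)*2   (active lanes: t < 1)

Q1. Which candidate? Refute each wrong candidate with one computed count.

B: A2 gives 6 transactions, not 4
C: A1 gives 8 transactions, not 1
D: A2 gives 2 transactions, not 4
E: A1 gives 2 transactions, not 1
A: all counts match (1,4)

Answer: A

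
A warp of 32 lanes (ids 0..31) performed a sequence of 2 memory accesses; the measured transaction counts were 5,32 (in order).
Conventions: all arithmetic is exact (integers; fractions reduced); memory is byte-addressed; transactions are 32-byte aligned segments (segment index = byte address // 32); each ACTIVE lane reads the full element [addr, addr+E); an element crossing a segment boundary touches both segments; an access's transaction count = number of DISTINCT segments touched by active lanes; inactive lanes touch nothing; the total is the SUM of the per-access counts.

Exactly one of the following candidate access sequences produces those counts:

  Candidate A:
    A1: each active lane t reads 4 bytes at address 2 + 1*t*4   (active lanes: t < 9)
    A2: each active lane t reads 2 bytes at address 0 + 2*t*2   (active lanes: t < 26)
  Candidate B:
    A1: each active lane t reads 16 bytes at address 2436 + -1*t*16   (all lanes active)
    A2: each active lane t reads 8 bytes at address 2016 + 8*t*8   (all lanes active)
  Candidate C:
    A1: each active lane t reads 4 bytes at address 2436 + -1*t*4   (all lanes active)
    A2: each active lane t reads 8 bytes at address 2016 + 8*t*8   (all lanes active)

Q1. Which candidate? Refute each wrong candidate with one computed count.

A: A1 gives 2 transactions, not 5
B: A1 gives 17 transactions, not 5
C: all counts match (5,32)

Answer: C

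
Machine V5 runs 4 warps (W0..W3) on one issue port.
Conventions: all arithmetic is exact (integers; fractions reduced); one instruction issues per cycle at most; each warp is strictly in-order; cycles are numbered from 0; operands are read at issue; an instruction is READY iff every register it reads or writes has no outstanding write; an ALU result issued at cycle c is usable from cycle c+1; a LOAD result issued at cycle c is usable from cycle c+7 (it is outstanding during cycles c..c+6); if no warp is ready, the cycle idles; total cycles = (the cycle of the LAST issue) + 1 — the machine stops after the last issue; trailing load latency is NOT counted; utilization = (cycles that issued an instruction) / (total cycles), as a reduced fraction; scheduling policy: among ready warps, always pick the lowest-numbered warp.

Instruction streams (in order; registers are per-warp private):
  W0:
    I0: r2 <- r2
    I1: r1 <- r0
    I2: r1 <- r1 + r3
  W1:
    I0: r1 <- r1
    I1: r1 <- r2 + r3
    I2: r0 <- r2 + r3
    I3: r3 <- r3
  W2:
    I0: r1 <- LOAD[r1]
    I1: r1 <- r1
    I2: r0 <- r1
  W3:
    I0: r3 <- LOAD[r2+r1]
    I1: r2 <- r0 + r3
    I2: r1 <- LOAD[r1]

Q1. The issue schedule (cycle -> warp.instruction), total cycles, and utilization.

cycle 0: W0.I0
cycle 1: W0.I1
cycle 2: W0.I2
cycle 3: W1.I0
cycle 4: W1.I1
cycle 5: W1.I2
cycle 6: W1.I3
cycle 7: W2.I0
cycle 8: W3.I0
cycle 9: idle
cycle 10: idle
cycle 11: idle
cycle 12: idle
cycle 13: idle
cycle 14: W2.I1
cycle 15: W2.I2
cycle 16: W3.I1
cycle 17: W3.I2

Answer: 18 cycles, utilization 13/18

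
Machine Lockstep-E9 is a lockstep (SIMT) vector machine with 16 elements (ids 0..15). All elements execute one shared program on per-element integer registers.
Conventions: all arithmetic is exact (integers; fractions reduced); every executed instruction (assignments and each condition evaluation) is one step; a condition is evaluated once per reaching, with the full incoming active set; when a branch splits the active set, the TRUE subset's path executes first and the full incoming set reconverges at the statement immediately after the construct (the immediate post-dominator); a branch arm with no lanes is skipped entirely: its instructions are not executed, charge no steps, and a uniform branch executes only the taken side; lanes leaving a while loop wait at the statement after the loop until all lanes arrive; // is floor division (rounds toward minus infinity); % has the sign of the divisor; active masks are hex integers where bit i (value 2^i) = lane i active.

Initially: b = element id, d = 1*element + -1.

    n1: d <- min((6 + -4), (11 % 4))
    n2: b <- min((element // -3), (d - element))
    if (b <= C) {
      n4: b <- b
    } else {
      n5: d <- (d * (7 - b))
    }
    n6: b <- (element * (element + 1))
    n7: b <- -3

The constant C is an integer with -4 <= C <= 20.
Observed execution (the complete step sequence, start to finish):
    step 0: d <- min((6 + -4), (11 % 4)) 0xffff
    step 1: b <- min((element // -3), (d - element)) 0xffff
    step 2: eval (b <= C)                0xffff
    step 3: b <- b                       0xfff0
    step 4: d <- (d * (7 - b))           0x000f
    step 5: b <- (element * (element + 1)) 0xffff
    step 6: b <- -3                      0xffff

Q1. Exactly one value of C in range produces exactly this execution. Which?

Answer: C = -2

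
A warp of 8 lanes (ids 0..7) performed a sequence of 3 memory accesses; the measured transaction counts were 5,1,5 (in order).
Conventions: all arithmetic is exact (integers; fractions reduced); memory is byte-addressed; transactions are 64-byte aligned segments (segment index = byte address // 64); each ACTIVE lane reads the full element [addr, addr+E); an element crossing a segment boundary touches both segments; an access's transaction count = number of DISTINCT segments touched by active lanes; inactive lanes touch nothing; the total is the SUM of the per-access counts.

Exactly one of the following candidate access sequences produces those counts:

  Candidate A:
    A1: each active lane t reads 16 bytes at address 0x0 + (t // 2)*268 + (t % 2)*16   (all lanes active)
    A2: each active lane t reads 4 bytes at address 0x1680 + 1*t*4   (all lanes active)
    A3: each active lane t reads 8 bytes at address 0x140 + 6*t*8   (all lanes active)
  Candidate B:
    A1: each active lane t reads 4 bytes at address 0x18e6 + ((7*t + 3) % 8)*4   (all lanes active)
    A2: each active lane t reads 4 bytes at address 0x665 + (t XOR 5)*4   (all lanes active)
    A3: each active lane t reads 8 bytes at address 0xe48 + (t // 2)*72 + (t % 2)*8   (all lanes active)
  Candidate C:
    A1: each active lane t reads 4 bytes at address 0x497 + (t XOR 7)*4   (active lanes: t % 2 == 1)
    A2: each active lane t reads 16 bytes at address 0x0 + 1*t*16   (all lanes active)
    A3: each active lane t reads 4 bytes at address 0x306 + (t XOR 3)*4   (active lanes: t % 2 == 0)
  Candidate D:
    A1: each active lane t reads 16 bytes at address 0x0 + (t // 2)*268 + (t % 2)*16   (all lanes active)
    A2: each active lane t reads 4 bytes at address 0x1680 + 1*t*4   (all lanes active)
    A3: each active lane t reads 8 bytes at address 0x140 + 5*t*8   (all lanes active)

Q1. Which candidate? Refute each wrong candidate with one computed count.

A: A3 gives 6 transactions, not 5
B: A1 gives 2 transactions, not 5
C: A1 gives 1 transaction, not 5
D: all counts match (5,1,5)

Answer: D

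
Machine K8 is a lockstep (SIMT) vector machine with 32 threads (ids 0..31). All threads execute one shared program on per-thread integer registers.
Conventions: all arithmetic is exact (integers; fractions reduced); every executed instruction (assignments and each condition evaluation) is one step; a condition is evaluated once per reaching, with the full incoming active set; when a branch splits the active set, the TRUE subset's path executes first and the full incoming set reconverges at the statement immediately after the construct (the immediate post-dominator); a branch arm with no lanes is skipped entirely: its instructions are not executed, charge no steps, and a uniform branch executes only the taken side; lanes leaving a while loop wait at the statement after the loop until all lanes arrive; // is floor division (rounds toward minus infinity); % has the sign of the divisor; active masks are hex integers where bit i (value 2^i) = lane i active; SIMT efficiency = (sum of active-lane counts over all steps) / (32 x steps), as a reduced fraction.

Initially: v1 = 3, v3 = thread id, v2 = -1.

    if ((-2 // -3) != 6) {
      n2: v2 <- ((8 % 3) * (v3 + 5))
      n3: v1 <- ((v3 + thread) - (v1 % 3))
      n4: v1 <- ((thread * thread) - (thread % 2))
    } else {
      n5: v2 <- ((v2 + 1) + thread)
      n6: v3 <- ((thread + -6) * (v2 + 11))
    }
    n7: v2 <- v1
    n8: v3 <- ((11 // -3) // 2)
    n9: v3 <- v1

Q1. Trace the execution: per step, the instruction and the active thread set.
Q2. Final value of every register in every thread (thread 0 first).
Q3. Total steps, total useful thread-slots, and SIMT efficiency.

step 0: eval ((-2 // -3) != 6)       0xffffffff
step 1: v2 <- ((8 % 3) * (v3 + 5))   0xffffffff
step 2: v1 <- ((v3 + thread) - (v1 % 3)) 0xffffffff
step 3: v1 <- ((thread * thread) - (thread % 2)) 0xffffffff
step 4: v2 <- v1                     0xffffffff
step 5: v3 <- ((11 // -3) // 2)      0xffffffff
step 6: v3 <- v1                     0xffffffff

Answer: 7 steps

v1: 0,0,4,8,16,24,36,48,64,80,100,120,144,168,196,224,256,288,324,360,400,440,484,528,576,624,676,728,784,840,900,960
v3: 0,0,4,8,16,24,36,48,64,80,100,120,144,168,196,224,256,288,324,360,400,440,484,528,576,624,676,728,784,840,900,960
v2: 0,0,4,8,16,24,36,48,64,80,100,120,144,168,196,224,256,288,324,360,400,440,484,528,576,624,676,728,784,840,900,960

steps = 7; useful = 224; efficiency = 224/224 = 1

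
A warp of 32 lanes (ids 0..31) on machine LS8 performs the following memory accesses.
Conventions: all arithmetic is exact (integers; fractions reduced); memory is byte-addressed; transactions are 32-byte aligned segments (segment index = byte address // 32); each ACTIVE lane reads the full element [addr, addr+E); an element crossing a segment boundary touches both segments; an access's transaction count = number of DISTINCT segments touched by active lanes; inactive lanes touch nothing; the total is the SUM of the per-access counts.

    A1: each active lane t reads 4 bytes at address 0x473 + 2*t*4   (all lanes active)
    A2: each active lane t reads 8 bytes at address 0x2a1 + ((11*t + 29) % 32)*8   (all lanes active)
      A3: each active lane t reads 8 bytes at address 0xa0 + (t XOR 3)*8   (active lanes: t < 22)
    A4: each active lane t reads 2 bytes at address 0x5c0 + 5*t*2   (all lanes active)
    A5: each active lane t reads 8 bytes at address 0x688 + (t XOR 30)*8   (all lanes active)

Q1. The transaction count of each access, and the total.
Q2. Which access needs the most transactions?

A1: 9 transactions
A2: 9 transactions
A3: 6 transactions
A4: 10 transactions
A5: 9 transactions

Answer: 9,9,6,10,9; total 43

Answer: A4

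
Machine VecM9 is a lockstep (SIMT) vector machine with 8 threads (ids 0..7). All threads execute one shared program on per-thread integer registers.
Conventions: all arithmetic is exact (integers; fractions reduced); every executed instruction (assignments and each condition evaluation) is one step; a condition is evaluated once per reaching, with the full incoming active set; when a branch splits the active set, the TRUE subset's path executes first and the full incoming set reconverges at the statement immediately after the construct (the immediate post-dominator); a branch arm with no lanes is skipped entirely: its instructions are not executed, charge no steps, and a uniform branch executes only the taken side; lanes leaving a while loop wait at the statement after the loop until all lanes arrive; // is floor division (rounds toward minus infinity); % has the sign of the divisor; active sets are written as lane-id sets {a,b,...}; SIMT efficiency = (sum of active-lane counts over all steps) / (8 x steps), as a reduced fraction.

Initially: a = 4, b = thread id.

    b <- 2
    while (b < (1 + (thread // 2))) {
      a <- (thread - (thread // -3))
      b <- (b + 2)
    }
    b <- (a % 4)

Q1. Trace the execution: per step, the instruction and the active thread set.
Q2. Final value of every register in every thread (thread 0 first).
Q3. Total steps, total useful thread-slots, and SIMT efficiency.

step 0: b <- 2                       {0,1,2,3,4,5,6,7}
step 1: eval (b < (1 + (thread // 2))) {0,1,2,3,4,5,6,7}
step 2: a <- (thread - (thread // -3)) {4,5,6,7}
step 3: b <- (b + 2)                 {4,5,6,7}
step 4: eval (b < (1 + (thread // 2))) {4,5,6,7}
step 5: b <- (a % 4)                 {0,1,2,3,4,5,6,7}

Answer: 6 steps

a: 4,4,4,4,6,7,8,10
b: 0,0,0,0,2,3,0,2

steps = 6; useful = 36; efficiency = 36/48 = 3/4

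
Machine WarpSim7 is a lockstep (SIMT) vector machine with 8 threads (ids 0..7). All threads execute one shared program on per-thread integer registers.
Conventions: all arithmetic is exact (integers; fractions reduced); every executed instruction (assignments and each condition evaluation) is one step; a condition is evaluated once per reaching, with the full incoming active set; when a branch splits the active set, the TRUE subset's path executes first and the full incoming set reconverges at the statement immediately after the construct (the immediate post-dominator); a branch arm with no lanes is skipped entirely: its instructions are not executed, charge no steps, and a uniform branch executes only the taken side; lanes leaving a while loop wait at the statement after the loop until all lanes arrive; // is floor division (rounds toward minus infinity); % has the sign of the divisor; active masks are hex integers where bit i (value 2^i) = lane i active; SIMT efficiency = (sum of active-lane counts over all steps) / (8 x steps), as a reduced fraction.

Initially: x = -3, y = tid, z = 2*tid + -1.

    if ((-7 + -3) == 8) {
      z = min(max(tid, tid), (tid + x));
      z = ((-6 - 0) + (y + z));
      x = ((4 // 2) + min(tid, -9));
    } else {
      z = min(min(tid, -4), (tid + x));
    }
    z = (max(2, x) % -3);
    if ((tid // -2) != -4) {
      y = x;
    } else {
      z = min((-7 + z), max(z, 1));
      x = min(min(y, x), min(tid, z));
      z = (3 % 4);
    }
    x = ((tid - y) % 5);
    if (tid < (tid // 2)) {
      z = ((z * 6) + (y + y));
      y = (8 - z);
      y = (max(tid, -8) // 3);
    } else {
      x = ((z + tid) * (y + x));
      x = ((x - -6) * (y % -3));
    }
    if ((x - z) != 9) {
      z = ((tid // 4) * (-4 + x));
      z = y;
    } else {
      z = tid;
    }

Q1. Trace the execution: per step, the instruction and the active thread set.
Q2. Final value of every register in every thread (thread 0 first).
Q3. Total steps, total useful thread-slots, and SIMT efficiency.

step 0: eval ((-7 + -3) == 8)        0xff
step 1: z <- min(min(tid, -4), (tid + x)) 0xff
step 2: z <- (max(2, x) % -3)        0xff
step 3: eval ((tid // -2) != -4)     0xff
step 4: y <- x                       0x7f
step 5: z <- min((-7 + z), max(z, 1)) 0x80
step 6: x <- min(min(y, x), min(tid, z)) 0x80
step 7: z <- (3 % 4)                 0x80
step 8: x <- ((tid - y) % 5)         0xff
step 9: eval (tid < (tid // 2))      0xff
step 10: x <- ((z + tid) * (y + x))   0xff
step 11: x <- ((x - -6) * (y % -3))   0xff
step 12: eval ((x - z) != 9)          0xff
step 13: z <- ((tid // 4) * (-4 + x)) 0xff
step 14: z <- y                       0xff

Answer: 15 steps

x: 0,0,0,0,0,0,0,-152
y: -3,-3,-3,-3,-3,-3,-3,7
z: -3,-3,-3,-3,-3,-3,-3,7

steps = 15; useful = 98; efficiency = 98/120 = 49/60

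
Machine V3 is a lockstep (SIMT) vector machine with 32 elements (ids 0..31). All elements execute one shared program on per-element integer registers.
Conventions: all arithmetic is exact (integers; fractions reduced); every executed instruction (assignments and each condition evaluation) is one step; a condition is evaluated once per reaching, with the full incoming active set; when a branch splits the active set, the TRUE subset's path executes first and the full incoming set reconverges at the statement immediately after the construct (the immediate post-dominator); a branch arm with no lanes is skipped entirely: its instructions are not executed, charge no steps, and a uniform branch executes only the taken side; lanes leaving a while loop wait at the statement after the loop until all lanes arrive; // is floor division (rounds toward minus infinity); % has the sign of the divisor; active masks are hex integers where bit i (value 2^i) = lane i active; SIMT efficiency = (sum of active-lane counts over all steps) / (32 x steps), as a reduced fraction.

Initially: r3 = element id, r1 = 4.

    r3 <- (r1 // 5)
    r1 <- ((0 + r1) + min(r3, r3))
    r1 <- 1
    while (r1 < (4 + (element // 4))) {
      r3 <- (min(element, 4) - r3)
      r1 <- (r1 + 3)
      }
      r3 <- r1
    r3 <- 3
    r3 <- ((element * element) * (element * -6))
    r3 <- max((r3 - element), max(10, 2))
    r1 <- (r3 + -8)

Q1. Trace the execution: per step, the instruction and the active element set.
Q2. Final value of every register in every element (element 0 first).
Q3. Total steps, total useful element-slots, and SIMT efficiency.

step 0: r3 <- (r1 // 5)              0xffffffff
step 1: r1 <- ((0 + r1) + min(r3, r3)) 0xffffffff
step 2: r1 <- 1                      0xffffffff
step 3: eval (r1 < (4 + (element // 4))) 0xffffffff
step 4: r3 <- (min(element, 4) - r3) 0xffffffff
step 5: r1 <- (r1 + 3)               0xffffffff
step 6: eval (r1 < (4 + (element // 4))) 0xffffffff
step 7: r3 <- (min(element, 4) - r3) 0xfffffff0
step 8: r1 <- (r1 + 3)               0xfffffff0
step 9: eval (r1 < (4 + (element // 4))) 0xfffffff0
step 10: r3 <- (min(element, 4) - r3) 0xffff0000
step 11: r1 <- (r1 + 3)               0xffff0000
step 12: eval (r1 < (4 + (element // 4))) 0xffff0000
step 13: r3 <- (min(element, 4) - r3) 0xf0000000
step 14: r1 <- (r1 + 3)               0xf0000000
step 15: eval (r1 < (4 + (element // 4))) 0xf0000000
step 16: r3 <- r1                     0xffffffff
step 17: r3 <- 3                      0xffffffff
step 18: r3 <- ((element * element) * (element * -6)) 0xffffffff
step 19: r3 <- max((r3 - element), max(10, 2)) 0xffffffff
step 20: r1 <- (r3 + -8)              0xffffffff

Answer: 21 steps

r3: 10,10,10,10,10,10,10,10,10,10,10,10,10,10,10,10,10,10,10,10,10,10,10,10,10,10,10,10,10,10,10,10
r1: 2,2,2,2,2,2,2,2,2,2,2,2,2,2,2,2,2,2,2,2,2,2,2,2,2,2,2,2,2,2,2,2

steps = 21; useful = 528; efficiency = 528/672 = 11/14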